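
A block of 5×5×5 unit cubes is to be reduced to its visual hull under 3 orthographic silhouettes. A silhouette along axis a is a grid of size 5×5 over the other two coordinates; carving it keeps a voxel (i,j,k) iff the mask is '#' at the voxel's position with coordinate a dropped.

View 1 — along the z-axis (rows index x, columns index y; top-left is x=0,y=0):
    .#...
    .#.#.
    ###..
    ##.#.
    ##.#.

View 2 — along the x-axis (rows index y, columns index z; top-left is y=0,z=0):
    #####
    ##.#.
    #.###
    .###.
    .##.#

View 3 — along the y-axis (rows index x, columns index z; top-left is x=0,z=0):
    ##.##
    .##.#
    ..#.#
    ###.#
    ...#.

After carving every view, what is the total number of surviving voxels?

full grid |V| = 125
step 1: project along z, AND mask (12/25) → |grid| = 60
step 2: project along x, AND mask (18/25) → |grid| = 43
step 3: project along y, AND mask (14/25) → |grid| = 21

voxel count = 21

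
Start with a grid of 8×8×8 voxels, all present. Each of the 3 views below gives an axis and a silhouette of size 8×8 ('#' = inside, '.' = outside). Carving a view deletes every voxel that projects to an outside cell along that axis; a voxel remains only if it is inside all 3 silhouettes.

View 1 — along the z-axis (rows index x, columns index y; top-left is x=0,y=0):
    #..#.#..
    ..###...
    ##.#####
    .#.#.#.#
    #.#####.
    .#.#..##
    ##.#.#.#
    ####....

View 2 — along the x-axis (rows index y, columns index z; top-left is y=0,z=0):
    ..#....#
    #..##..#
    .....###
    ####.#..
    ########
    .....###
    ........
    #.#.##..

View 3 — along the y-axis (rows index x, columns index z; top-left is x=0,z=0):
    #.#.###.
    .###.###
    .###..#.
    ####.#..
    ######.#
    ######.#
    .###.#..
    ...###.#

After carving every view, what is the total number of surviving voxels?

|visual hull| = 89

start: 8×8×8 = 512 voxels
V1 z: intersect with XY mask (36 set) -- 288 left
V2 x: intersect with YZ mask (29 set) -- 134 left
V3 y: intersect with XZ mask (42 set) -- 89 left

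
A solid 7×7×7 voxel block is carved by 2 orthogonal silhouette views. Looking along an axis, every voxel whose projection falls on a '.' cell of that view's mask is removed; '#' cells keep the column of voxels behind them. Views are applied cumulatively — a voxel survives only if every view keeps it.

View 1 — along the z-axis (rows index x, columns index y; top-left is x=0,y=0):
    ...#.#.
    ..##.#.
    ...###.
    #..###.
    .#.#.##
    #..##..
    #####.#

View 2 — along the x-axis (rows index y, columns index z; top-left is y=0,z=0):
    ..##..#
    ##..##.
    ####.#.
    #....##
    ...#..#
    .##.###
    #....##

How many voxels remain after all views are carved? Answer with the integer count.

remaining voxels: 87

start: 7×7×7 = 343 voxels
V1 z: intersect with XY mask (25 set) -- 175 left
V2 x: intersect with YZ mask (25 set) -- 87 left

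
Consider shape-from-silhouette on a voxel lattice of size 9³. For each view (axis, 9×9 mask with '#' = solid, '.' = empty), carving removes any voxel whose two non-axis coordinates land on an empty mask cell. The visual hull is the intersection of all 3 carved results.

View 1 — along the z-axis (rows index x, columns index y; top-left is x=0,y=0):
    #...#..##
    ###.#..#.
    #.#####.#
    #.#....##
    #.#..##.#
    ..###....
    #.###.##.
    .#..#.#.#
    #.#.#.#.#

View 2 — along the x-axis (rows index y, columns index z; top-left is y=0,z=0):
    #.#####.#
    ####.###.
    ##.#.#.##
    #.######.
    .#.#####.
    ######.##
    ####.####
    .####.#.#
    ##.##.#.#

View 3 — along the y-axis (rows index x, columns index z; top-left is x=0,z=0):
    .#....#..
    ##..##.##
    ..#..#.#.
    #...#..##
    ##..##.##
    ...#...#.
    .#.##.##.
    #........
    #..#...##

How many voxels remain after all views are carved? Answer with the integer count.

voxel count = 125

initial block: 9^3 = 729
carve view 1 (along z, XY-mask fill 43/81): 387 voxels remain
carve view 2 (along x, YZ-mask fill 61/81): 284 voxels remain
carve view 3 (along y, XZ-mask fill 33/81): 125 voxels remain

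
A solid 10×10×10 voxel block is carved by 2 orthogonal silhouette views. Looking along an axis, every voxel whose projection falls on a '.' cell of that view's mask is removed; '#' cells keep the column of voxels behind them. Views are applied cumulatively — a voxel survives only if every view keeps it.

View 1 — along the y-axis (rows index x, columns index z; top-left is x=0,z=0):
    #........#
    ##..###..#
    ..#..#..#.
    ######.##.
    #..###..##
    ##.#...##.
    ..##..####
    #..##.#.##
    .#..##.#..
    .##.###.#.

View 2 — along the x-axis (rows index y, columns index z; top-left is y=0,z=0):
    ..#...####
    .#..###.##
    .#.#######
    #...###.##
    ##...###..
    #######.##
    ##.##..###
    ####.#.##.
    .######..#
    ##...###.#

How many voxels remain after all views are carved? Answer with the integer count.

remaining voxels: 346

start: 10×10×10 = 1000 voxels
carve view 1 (along y, XZ-mask fill 52/100): 520 voxels remain
carve view 2 (along x, YZ-mask fill 66/100): 346 voxels remain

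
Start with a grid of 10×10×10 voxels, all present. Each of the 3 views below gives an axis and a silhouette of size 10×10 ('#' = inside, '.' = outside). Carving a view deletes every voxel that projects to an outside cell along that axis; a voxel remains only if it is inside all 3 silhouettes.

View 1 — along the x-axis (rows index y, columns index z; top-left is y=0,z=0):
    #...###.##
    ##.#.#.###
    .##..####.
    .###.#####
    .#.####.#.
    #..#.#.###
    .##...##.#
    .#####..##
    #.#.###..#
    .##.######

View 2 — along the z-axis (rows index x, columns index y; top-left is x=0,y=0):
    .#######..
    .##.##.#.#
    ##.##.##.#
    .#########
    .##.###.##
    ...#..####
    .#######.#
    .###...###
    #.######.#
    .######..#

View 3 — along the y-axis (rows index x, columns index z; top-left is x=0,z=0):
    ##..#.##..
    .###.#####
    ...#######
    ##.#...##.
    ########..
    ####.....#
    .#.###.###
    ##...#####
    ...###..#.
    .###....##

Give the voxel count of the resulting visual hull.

voxel count = 287

initial block: 10^3 = 1000
[1] x-view keeps 65 columns → grid now 650
[2] z-view keeps 70 columns → grid now 462
[3] y-view keeps 61 columns → grid now 287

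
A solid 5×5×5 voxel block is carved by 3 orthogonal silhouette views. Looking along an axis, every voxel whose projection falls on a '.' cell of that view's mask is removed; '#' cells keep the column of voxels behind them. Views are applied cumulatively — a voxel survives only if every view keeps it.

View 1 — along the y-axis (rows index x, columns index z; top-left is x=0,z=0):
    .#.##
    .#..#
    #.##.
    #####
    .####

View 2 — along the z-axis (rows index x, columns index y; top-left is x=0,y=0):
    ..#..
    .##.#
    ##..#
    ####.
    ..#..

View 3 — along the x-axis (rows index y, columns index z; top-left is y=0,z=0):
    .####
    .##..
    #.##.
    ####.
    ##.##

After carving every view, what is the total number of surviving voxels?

initial block: 5^3 = 125
step 1: project along y, AND mask (17/25) → |grid| = 85
step 2: project along z, AND mask (12/25) → |grid| = 42
step 3: project along x, AND mask (17/25) → |grid| = 24

|visual hull| = 24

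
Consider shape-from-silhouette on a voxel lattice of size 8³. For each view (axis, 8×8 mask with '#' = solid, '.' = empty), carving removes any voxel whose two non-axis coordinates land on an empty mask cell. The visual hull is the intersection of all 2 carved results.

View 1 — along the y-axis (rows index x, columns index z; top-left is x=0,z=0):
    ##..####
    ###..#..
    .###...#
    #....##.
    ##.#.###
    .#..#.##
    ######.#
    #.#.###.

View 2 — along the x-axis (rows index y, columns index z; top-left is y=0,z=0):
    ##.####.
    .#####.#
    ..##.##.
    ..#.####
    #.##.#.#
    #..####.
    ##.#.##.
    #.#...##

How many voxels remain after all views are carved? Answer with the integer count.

full grid |V| = 512
carve view 1 (along y, XZ-mask fill 39/64): 312 voxels remain
carve view 2 (along x, YZ-mask fill 40/64): 194 voxels remain

remaining voxels: 194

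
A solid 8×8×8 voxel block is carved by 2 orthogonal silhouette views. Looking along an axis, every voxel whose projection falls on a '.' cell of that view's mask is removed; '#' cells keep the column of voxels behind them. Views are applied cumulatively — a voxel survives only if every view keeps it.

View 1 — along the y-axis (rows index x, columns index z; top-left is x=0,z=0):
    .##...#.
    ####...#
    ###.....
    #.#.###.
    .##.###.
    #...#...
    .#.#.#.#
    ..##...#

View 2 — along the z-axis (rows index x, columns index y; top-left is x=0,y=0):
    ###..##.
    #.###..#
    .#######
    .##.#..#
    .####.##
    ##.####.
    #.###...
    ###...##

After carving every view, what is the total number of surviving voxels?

remaining voxels: 154

start: 8×8×8 = 512 voxels
[1] y-view keeps 30 columns → grid now 240
[2] z-view keeps 42 columns → grid now 154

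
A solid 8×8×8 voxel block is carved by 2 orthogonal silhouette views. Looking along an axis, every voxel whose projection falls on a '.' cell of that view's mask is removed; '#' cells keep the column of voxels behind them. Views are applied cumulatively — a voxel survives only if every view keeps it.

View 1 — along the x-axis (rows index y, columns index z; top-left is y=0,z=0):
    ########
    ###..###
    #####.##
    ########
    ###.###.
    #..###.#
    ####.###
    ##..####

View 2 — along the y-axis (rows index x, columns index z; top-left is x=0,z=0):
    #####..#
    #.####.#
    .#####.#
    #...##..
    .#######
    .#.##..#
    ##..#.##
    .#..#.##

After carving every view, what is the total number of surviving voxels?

initial block: 8^3 = 512
step 1: project along x, AND mask (53/64) → |grid| = 424
step 2: project along y, AND mask (41/64) → |grid| = 269

remaining voxels: 269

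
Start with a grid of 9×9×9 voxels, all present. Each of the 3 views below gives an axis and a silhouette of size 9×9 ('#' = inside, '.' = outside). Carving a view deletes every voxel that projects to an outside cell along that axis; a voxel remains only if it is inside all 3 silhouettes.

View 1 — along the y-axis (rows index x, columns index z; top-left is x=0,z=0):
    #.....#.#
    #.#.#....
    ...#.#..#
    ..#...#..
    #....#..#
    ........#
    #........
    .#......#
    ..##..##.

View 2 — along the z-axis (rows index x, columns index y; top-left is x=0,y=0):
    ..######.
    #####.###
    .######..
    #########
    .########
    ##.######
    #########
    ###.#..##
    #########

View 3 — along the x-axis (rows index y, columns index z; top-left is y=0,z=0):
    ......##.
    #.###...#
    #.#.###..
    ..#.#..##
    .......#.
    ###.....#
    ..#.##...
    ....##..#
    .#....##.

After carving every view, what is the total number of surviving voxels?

initial block: 9^3 = 729
step 1: project along y, AND mask (22/81) → |grid| = 198
step 2: project along z, AND mask (69/81) → |grid| = 167
step 3: project along x, AND mask (30/81) → |grid| = 64

64 voxels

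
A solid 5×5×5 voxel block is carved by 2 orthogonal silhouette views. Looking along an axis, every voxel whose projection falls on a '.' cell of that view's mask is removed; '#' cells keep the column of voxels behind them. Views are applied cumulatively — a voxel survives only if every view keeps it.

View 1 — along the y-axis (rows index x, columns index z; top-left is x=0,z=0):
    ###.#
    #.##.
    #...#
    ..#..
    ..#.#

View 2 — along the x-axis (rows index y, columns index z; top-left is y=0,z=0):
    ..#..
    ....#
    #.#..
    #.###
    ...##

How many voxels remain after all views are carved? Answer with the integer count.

start: 5×5×5 = 125 voxels
step 1: project along y, AND mask (12/25) → |grid| = 60
step 2: project along x, AND mask (10/25) → |grid| = 29

|visual hull| = 29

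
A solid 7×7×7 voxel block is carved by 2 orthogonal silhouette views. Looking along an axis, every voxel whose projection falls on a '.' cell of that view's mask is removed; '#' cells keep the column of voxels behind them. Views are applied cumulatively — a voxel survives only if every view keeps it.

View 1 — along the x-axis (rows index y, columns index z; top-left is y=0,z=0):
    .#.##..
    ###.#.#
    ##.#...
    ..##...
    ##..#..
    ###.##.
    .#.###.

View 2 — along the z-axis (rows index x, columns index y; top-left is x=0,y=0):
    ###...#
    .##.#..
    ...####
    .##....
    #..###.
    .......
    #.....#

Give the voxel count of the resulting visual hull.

remaining voxels: 68

initial block: 7^3 = 343
after view 1 [x-axis, 25 of 49 cells solid] → remaining = 175
after view 2 [z-axis, 19 of 49 cells solid] → remaining = 68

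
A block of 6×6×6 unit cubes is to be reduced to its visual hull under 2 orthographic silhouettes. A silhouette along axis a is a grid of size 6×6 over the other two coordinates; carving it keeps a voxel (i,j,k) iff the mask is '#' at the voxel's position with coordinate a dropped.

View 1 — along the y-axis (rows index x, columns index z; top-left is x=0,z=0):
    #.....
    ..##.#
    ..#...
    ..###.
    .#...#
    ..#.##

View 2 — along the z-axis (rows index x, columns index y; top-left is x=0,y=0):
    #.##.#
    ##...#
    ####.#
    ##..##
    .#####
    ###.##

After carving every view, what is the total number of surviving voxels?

remaining voxels: 55

start: 6×6×6 = 216 voxels
V1 y: intersect with XZ mask (13 set) -- 78 left
V2 z: intersect with XY mask (26 set) -- 55 left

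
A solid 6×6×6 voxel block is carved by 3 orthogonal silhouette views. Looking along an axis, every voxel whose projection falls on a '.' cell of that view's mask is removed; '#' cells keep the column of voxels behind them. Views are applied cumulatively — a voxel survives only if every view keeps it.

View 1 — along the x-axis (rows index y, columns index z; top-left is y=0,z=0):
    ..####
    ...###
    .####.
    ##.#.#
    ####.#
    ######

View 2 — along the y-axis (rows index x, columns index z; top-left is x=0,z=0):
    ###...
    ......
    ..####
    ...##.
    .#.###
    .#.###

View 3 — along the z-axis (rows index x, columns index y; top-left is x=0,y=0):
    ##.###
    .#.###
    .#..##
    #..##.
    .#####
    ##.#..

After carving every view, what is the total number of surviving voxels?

initial block: 6^3 = 216
  1. axis=0 (YZ plane), |mask|=26  ⇒  voxels=156
  2. axis=1 (XZ plane), |mask|=17  ⇒  voxels=78
  3. axis=2 (XY plane), |mask|=23  ⇒  voxels=48

voxel count = 48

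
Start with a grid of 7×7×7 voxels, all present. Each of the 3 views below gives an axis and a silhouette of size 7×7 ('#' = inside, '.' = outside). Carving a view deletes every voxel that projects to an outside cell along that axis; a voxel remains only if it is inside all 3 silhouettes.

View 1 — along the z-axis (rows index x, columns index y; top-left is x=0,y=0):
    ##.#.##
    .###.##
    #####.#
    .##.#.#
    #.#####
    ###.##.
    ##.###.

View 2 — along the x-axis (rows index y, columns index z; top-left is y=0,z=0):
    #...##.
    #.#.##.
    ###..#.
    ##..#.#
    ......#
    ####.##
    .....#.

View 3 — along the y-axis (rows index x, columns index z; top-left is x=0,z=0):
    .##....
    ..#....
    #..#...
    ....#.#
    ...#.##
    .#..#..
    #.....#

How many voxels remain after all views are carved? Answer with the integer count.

initial block: 7^3 = 343
step 1: project along z, AND mask (36/49) → |grid| = 252
step 2: project along x, AND mask (23/49) → |grid| = 119
step 3: project along y, AND mask (14/49) → |grid| = 32

32 voxels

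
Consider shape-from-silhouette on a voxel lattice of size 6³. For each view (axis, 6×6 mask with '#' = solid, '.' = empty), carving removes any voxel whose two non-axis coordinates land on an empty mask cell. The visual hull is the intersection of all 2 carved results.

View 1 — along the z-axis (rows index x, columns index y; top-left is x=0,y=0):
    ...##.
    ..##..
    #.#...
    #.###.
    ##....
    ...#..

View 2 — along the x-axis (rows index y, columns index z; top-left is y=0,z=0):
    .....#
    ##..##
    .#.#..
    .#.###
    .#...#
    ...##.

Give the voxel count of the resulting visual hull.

initial block: 6^3 = 216
V1 z: intersect with XY mask (13 set) -- 78 left
V2 x: intersect with YZ mask (15 set) -- 33 left

remaining voxels: 33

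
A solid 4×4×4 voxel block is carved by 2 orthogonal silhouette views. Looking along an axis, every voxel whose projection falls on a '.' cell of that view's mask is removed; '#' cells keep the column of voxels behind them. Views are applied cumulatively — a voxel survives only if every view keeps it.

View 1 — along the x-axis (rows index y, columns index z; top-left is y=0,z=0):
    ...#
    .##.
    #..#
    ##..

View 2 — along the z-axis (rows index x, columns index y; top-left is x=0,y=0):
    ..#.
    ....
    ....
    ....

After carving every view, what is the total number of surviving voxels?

remaining voxels: 2

full grid |V| = 64
step 1: project along x, AND mask (7/16) → |grid| = 28
step 2: project along z, AND mask (1/16) → |grid| = 2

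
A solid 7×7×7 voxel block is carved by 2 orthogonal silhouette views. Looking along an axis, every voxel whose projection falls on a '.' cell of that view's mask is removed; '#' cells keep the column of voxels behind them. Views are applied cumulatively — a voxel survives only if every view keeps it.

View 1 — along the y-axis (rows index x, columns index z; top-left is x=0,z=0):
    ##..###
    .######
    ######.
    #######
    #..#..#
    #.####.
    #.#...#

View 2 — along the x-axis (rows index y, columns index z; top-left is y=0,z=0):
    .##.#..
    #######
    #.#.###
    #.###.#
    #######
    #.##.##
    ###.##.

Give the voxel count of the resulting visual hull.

remaining voxels: 187

full grid |V| = 343
V1 y: intersect with XZ mask (35 set) -- 245 left
V2 x: intersect with YZ mask (37 set) -- 187 left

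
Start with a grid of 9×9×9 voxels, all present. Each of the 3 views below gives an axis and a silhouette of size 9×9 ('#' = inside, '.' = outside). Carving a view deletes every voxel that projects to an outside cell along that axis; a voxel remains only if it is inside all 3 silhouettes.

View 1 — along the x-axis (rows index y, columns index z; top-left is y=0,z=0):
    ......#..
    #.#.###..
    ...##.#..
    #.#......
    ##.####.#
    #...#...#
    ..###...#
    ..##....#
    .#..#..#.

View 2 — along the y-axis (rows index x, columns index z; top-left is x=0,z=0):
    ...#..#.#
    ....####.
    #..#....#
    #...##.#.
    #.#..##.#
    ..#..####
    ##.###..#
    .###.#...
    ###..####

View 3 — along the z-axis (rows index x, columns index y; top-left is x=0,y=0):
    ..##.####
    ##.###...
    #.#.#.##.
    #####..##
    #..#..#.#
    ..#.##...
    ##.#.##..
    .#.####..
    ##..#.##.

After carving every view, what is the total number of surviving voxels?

|visual hull| = 75

full grid |V| = 729
carve view 1 (along x, YZ-mask fill 31/81): 279 voxels remain
carve view 2 (along y, XZ-mask fill 41/81): 138 voxels remain
carve view 3 (along z, XY-mask fill 45/81): 75 voxels remain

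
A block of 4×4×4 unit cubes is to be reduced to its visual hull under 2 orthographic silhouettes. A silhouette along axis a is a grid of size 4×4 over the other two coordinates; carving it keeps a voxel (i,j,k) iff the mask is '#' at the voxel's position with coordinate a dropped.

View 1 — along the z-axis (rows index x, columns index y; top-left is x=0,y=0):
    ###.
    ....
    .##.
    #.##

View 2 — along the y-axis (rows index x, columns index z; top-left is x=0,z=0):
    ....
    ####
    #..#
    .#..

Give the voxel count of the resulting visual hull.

|visual hull| = 7

before carving: 64 voxels (4×4×4)
V1 z: intersect with XY mask (8 set) -- 32 left
V2 y: intersect with XZ mask (7 set) -- 7 left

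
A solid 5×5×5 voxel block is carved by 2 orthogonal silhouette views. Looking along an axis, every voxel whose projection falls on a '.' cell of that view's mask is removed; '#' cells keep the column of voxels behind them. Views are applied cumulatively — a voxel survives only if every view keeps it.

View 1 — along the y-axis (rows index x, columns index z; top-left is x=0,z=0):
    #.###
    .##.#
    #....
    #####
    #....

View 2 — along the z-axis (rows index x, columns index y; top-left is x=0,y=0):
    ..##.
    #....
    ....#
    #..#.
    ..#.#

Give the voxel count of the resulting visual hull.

start: 5×5×5 = 125 voxels
  1. axis=1 (XZ plane), |mask|=14  ⇒  voxels=70
  2. axis=2 (XY plane), |mask|=8  ⇒  voxels=24

|visual hull| = 24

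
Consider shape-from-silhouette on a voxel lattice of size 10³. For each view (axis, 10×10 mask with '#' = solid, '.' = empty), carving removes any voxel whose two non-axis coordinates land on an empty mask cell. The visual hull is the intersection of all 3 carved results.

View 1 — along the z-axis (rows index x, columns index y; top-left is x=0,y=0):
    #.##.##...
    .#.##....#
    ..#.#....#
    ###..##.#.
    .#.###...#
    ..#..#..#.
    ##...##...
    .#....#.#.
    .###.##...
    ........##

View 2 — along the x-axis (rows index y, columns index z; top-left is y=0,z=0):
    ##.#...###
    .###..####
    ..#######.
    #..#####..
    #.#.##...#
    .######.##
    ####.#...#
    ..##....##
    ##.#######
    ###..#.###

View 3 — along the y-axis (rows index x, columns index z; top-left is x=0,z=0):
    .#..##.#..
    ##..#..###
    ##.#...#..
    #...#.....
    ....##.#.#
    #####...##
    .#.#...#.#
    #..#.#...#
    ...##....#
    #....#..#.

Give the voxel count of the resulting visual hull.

voxel count = 111

before carving: 1000 voxels (10×10×10)
[1] z-view keeps 40 columns → grid now 400
[2] x-view keeps 65 columns → grid now 276
[3] y-view keeps 41 columns → grid now 111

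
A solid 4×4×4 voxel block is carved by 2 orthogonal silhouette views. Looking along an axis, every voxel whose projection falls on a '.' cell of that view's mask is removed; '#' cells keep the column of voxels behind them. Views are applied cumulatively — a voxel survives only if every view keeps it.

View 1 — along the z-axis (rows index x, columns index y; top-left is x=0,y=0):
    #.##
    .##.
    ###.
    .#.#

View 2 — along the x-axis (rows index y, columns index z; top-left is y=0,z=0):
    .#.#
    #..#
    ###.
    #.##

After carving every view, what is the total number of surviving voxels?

25 voxels

start: 4×4×4 = 64 voxels
[1] z-view keeps 10 columns → grid now 40
[2] x-view keeps 10 columns → grid now 25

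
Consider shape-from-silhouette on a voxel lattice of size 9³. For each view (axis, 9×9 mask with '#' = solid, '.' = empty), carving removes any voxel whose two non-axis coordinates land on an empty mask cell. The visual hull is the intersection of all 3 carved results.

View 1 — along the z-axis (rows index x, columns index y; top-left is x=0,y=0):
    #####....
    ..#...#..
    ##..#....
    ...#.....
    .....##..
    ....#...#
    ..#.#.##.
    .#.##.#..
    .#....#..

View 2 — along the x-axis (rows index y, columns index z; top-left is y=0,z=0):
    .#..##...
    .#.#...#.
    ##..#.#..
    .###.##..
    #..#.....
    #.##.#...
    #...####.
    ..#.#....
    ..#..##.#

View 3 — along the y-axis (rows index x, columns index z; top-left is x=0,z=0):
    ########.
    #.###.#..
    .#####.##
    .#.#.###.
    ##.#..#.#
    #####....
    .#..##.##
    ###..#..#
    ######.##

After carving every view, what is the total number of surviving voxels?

|visual hull| = 61

full grid |V| = 729
[1] z-view keeps 25 columns → grid now 225
[2] x-view keeps 32 columns → grid now 90
[3] y-view keeps 53 columns → grid now 61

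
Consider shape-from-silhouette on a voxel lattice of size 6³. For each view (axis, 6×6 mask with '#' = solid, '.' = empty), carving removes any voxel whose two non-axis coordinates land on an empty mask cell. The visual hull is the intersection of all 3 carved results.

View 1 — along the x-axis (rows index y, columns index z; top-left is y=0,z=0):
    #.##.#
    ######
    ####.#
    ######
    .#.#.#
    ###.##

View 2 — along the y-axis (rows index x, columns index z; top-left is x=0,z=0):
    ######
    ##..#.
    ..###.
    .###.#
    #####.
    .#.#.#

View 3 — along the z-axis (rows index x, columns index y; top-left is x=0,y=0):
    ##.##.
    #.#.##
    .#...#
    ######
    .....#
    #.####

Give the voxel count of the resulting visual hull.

69 voxels

initial block: 6^3 = 216
V1 x: intersect with YZ mask (29 set) -- 174 left
V2 y: intersect with XZ mask (24 set) -- 115 left
V3 z: intersect with XY mask (22 set) -- 69 left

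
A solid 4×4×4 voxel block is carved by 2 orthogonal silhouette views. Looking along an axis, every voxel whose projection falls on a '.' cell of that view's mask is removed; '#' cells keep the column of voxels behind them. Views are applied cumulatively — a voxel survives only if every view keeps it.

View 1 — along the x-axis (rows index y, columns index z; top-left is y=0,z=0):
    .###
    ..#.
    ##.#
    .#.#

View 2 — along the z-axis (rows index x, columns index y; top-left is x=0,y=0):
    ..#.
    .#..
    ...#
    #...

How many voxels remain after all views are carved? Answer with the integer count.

full grid |V| = 64
[1] x-view keeps 9 columns → grid now 36
[2] z-view keeps 4 columns → grid now 9

voxel count = 9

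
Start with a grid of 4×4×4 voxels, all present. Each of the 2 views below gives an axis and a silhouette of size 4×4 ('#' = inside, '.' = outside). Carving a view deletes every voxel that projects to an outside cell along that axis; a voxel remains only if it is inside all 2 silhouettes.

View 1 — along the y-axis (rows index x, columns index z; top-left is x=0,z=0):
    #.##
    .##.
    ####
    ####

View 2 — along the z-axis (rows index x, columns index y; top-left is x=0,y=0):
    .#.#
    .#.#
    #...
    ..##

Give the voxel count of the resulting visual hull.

|visual hull| = 22

before carving: 64 voxels (4×4×4)
  1. axis=1 (XZ plane), |mask|=13  ⇒  voxels=52
  2. axis=2 (XY plane), |mask|=7  ⇒  voxels=22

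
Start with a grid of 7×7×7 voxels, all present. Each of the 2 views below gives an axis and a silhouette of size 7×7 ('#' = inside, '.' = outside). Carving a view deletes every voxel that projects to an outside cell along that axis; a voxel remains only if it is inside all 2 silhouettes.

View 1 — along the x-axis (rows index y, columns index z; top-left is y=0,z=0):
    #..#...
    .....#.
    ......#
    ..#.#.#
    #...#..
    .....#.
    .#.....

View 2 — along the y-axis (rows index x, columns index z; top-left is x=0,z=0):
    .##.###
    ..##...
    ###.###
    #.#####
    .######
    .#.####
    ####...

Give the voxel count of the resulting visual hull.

voxel count = 52

start: 7×7×7 = 343 voxels
V1 x: intersect with YZ mask (11 set) -- 77 left
V2 y: intersect with XZ mask (34 set) -- 52 left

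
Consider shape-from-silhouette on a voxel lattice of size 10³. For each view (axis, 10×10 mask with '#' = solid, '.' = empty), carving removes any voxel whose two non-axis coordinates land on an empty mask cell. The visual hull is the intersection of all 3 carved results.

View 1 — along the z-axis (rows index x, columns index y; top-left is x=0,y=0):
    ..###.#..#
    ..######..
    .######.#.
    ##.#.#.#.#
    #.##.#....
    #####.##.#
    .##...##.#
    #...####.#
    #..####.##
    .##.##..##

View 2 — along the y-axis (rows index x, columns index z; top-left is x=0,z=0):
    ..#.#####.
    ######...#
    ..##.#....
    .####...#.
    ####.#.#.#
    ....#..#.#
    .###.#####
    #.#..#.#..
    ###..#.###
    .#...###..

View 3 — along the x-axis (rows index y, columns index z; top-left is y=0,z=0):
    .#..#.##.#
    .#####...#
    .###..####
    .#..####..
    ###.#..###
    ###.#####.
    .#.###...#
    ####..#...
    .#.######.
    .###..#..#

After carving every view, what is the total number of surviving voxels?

remaining voxels: 186

initial block: 10^3 = 1000
[1] z-view keeps 60 columns → grid now 600
[2] y-view keeps 54 columns → grid now 312
[3] x-view keeps 60 columns → grid now 186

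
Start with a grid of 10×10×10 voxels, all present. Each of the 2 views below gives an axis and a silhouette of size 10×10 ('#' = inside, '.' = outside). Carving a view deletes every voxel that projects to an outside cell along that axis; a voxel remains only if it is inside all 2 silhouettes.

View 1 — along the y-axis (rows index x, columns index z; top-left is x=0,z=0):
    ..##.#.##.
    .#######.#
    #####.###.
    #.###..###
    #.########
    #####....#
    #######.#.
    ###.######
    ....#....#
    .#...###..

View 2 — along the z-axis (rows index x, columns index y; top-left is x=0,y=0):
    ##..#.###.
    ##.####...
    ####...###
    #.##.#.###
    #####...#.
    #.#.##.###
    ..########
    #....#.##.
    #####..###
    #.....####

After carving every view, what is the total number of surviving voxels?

before carving: 1000 voxels (10×10×10)
  1. axis=1 (XZ plane), |mask|=66  ⇒  voxels=660
  2. axis=2 (XY plane), |mask|=64  ⇒  voxels=415

|visual hull| = 415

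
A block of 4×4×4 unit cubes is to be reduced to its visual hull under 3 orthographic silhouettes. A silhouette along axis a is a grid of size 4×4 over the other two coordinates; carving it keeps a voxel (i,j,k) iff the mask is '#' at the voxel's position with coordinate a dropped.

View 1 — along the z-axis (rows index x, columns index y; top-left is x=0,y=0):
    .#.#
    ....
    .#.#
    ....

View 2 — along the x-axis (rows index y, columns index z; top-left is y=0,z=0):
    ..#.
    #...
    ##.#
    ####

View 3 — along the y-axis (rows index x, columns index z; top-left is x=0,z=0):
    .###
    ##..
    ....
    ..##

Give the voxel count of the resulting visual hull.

|visual hull| = 3

before carving: 64 voxels (4×4×4)
carve view 1 (along z, XY-mask fill 4/16): 16 voxels remain
carve view 2 (along x, YZ-mask fill 9/16): 10 voxels remain
carve view 3 (along y, XZ-mask fill 7/16): 3 voxels remain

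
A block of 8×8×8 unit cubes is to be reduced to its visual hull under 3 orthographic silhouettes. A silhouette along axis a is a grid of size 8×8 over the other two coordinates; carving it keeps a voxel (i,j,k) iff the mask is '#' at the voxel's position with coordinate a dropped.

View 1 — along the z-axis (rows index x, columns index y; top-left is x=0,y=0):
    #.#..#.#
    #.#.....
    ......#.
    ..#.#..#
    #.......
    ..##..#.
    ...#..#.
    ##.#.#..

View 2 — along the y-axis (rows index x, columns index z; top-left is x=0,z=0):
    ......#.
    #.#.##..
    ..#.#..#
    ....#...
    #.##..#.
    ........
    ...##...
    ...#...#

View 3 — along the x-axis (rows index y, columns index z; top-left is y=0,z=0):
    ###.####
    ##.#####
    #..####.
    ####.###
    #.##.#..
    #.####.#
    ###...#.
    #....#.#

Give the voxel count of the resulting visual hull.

full grid |V| = 512
after view 1 [z-axis, 20 of 64 cells solid] → remaining = 160
after view 2 [y-axis, 17 of 64 cells solid] → remaining = 34
after view 3 [x-axis, 43 of 64 cells solid] → remaining = 22

remaining voxels: 22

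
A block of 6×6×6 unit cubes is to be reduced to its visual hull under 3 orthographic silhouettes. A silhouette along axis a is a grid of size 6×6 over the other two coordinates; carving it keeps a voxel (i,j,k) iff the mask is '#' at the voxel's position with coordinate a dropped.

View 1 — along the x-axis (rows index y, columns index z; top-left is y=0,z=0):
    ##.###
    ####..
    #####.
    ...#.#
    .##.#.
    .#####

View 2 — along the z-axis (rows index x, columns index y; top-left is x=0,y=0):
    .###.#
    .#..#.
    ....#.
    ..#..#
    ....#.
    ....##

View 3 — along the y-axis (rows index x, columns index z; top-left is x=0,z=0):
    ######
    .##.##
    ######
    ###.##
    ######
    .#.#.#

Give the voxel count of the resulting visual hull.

start: 6×6×6 = 216 voxels
step 1: project along x, AND mask (24/36) → |grid| = 144
step 2: project along z, AND mask (12/36) → |grid| = 47
step 3: project along y, AND mask (30/36) → |grid| = 39

remaining voxels: 39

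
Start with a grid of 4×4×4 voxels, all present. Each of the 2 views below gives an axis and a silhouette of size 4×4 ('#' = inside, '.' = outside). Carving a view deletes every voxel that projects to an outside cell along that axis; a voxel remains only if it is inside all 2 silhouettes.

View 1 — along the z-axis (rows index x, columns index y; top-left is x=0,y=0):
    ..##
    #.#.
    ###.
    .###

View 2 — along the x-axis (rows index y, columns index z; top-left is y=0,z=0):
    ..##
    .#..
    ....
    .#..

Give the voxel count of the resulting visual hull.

initial block: 4^3 = 64
  1. axis=2 (XY plane), |mask|=10  ⇒  voxels=40
  2. axis=0 (YZ plane), |mask|=4  ⇒  voxels=8

8 voxels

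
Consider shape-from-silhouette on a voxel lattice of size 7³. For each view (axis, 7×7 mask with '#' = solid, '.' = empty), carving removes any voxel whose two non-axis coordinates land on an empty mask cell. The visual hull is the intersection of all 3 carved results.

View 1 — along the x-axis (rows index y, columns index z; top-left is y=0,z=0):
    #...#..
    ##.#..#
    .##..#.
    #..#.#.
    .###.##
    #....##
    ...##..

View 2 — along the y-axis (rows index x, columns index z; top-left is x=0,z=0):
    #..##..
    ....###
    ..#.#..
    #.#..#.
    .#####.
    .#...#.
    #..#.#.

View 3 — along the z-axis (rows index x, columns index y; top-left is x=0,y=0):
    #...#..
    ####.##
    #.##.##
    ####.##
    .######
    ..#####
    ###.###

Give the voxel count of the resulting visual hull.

full grid |V| = 343
carve view 1 (along x, YZ-mask fill 22/49): 154 voxels remain
carve view 2 (along y, XZ-mask fill 21/49): 67 voxels remain
carve view 3 (along z, XY-mask fill 36/49): 50 voxels remain

|visual hull| = 50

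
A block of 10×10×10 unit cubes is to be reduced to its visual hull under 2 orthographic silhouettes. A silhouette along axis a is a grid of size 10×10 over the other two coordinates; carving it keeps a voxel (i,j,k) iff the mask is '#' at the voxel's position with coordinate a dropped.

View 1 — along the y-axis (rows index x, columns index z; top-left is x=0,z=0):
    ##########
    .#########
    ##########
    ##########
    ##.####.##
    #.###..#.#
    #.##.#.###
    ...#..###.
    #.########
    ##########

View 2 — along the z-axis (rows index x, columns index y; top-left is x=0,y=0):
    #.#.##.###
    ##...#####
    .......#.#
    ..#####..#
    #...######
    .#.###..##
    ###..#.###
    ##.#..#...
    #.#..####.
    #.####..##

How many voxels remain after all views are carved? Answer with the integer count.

before carving: 1000 voxels (10×10×10)
V1 y: intersect with XZ mask (83 set) -- 830 left
V2 z: intersect with XY mask (59 set) -- 494 left

494 voxels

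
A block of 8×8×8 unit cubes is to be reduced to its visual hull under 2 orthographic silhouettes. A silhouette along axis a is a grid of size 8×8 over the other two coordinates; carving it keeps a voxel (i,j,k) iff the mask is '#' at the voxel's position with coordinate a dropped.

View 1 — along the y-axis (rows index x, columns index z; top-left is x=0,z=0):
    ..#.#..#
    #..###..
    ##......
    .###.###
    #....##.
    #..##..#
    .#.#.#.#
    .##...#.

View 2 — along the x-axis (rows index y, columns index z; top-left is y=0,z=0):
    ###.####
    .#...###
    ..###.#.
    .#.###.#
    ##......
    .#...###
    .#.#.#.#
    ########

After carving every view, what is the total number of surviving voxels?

full grid |V| = 512
after view 1 [y-axis, 29 of 64 cells solid] → remaining = 232
after view 2 [x-axis, 38 of 64 cells solid] → remaining = 140

remaining voxels: 140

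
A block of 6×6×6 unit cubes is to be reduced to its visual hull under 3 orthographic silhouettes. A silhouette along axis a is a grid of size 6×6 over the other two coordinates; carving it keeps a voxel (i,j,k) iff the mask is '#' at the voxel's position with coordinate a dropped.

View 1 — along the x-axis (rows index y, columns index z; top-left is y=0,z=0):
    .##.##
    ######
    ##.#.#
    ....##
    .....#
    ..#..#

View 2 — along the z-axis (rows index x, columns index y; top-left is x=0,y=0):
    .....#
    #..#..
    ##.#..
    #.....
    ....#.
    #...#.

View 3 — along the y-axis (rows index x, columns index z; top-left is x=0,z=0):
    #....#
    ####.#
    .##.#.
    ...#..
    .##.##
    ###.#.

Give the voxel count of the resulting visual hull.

initial block: 6^3 = 216
after view 1 [x-axis, 19 of 36 cells solid] → remaining = 114
after view 2 [z-axis, 10 of 36 cells solid] → remaining = 30
after view 3 [y-axis, 19 of 36 cells solid] → remaining = 16

|visual hull| = 16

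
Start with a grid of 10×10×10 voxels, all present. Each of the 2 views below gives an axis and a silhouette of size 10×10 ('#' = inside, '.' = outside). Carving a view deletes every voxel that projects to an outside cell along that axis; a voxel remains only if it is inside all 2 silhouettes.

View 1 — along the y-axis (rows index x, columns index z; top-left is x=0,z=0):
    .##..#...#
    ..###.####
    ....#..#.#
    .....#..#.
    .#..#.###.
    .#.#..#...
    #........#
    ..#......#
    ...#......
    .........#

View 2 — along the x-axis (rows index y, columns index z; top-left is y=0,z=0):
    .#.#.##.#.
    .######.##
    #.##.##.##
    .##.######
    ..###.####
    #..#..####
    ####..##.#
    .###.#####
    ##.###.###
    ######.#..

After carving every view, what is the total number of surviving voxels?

220 voxels

before carving: 1000 voxels (10×10×10)
V1 y: intersect with XZ mask (30 set) -- 300 left
V2 x: intersect with YZ mask (71 set) -- 220 left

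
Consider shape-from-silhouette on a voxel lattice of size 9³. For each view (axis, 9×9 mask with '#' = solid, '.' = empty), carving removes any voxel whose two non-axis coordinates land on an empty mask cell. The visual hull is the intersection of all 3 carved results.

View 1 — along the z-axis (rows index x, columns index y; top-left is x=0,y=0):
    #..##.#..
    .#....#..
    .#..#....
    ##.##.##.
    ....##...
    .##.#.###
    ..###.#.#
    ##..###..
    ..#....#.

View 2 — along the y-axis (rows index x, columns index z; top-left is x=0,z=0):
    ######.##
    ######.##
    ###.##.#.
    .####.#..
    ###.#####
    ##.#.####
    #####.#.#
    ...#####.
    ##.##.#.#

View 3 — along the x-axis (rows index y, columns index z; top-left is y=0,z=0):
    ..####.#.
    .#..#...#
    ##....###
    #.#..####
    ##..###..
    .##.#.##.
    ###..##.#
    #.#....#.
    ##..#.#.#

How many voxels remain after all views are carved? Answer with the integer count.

voxel count = 119

full grid |V| = 729
after view 1 [z-axis, 34 of 81 cells solid] → remaining = 306
after view 2 [y-axis, 60 of 81 cells solid] → remaining = 220
after view 3 [x-axis, 43 of 81 cells solid] → remaining = 119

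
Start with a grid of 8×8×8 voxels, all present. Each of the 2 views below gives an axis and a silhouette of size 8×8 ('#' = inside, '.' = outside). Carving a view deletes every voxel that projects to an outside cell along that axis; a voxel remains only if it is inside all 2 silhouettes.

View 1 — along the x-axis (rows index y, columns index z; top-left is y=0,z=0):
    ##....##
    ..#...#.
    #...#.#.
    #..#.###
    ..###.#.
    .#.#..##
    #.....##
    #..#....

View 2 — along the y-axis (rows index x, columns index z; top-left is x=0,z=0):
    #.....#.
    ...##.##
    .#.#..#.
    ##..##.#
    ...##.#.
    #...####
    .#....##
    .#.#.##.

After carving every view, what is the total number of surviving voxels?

voxel count = 115

start: 8×8×8 = 512 voxels
V1 x: intersect with YZ mask (27 set) -- 216 left
V2 y: intersect with XZ mask (29 set) -- 115 left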